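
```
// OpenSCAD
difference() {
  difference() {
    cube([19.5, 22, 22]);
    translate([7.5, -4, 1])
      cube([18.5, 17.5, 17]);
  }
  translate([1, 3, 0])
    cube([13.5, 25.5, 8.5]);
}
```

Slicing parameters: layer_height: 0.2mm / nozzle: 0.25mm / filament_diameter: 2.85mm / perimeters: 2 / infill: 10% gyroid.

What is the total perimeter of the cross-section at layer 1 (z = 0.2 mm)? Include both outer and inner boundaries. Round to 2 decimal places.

121.00 mm

At z = 0.2 mm: the cube is present — its section is the full 19.5×22 rectangle (perimeter 83.00 mm); the cube at (7.5, -4) is not intersected at this z (z outside [1, 18]); Taking the first minus the rest: none of the subtracted shapes is present at this height, so the 19.5×22 cube is unchanged — boundary = 83.00 mm; the 13.5×25.5 cube at (1, 3) contributes its full rectangle (perimeter 78.00 mm); After the difference (first − rest): starting from that combined region, the 13.5×25.5 cube at (1, 3) partially overlaps it — only the 256.50 mm² overlap (of its 344.25 mm²) is removed, clipping the outline — boundary = 121.00 mm. Overall, the cross-section is a single solid region. Total boundary length (outer) = 121.00 mm.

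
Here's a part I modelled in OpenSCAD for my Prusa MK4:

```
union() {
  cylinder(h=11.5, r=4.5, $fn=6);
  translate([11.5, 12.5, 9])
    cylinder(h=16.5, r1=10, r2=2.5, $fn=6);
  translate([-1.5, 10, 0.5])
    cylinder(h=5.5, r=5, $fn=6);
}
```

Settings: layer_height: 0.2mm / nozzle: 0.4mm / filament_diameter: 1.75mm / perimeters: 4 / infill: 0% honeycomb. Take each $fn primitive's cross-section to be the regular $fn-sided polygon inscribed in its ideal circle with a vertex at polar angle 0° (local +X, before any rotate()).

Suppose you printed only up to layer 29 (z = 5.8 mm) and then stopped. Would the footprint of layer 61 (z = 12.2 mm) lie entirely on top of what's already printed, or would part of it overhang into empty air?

Compare the two slices. At z = 5.8: the cylinder: section is a regular 6-gon, circumradius r=4.5 (area = (6/2)·4.500²·sin(360°/6) = 52.61 mm²); the cone at (11.5, 12.5) is not intersected at this z (z outside [9, 25.5]); the r=5 cylinder at (-1.5, 10) contributes a regular 6-gon of circumradius 5 (area = (6/2)·5.000²·sin(360°/6) = 64.95 mm²); Merging all regions: the 2 present regions are separate (no shared area or edge), so areas and boundary lengths simply add and each stays a separate island — area = 117.56 mm². At z = 12.2: the cylinder is absent (z outside [0, 11.5]); the cone at (11.5, 12.5) (r1=10→r2=2.5) has section circumradius 8.545 here — a regular 6-gon (area = (6/2)·8.545²·sin(360°/6) = 189.72 mm²); the cylinder at (-1.5, 10) is absent (z outside [0.5, 6]); Taking the union: only the cone at (11.5, 12.5) is present, so the union is just that shape — area = 189.72 mm². Checking containment: at z = 12.2 the cross-section extends beyond the z = 5.8 cross-section by about 189.72 mm².

part overhangs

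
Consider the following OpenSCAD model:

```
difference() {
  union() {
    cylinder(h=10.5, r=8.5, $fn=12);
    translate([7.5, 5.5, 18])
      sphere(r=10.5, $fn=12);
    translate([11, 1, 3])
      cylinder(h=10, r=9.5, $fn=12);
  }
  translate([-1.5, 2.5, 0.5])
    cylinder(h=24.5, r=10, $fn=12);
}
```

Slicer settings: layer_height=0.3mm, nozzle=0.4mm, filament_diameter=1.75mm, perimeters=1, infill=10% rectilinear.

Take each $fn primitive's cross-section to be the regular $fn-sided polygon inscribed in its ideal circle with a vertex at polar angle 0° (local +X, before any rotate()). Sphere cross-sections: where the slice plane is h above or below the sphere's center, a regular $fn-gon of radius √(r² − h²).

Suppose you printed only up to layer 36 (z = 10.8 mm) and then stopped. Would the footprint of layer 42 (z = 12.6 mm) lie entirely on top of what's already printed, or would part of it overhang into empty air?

part overhangs

Compare the two slices. At z = 10.8: the cylinder is absent (z outside [0, 10.5]); the r=10.5 sphere at (7.5, 5.5) contributes a regular 12-gon of circumradius √(10.5²−7.2²) = 7.643 (area = (12/2)·7.643²·sin(360°/12) = 175.23 mm²); the r=9.5 cylinder at (11, 1) gives a regular 12-gon of circumradius 9.5 (constant along its height) (area = (12/2)·9.500²·sin(360°/12) = 270.75 mm²); Taking the union: the regions partially overlap — summed areas 445.98 mm² minus the doubly-counted overlap 124.21 mm² gives 321.77 mm² — area = 321.77 mm²; the cylinder at (-1.5, 2.5): section is a regular 12-gon, circumradius r=10 (area = (12/2)·10.000²·sin(360°/12) = 300.00 mm²); Taking the first minus the rest: starting from that combined region (321.77 mm²), the r=10 cylinder at (-1.5, 2.5) partially overlaps it — only the 91.40 mm² overlap (of its 300.00 mm²) is removed, clipping the outline — area = 230.38 mm². At z = 12.6: the cylinder is absent (z outside [0, 10.5]); the sphere at (7.5, 5.5): section is a regular 12-gon, circumradius = √(r²−h²) = √(10.5²−5.4²) = 9.005 (area = (12/2)·9.005²·sin(360°/12) = 243.27 mm²); the r=9.5 cylinder at (11, 1) contributes a regular 12-gon of circumradius 9.5 (area = (12/2)·9.500²·sin(360°/12) = 270.75 mm²); Merging all regions: the regions partially overlap — summed areas 514.02 mm² minus the doubly-counted overlap 155.22 mm² gives 358.80 mm² — area = 358.80 mm²; the r=10 cylinder at (-1.5, 2.5) contributes a regular 12-gon of circumradius 10 (area = (12/2)·10.000²·sin(360°/12) = 300.00 mm²); After the difference (first − rest): starting from the result so far (358.80 mm²), the r=10 cylinder at (-1.5, 2.5) partially overlaps it — only the 109.04 mm² overlap (of its 300.00 mm²) is removed, clipping the outline — area = 249.76 mm². Checking containment: at z = 12.6 the cross-section extends beyond the z = 10.8 cross-section by about 19.38 mm².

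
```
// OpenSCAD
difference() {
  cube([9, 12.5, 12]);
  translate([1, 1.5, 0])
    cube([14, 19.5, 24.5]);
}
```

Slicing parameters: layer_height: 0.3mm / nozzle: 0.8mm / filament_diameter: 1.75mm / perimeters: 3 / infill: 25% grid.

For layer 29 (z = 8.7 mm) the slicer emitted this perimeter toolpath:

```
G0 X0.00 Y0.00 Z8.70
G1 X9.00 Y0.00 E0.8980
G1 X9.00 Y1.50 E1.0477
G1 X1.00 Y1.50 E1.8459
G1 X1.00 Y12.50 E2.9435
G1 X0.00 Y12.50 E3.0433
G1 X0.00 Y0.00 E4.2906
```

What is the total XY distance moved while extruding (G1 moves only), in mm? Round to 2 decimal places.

43.00 mm

Sum the Euclidean lengths of each G1 segment: total = 43.00 mm.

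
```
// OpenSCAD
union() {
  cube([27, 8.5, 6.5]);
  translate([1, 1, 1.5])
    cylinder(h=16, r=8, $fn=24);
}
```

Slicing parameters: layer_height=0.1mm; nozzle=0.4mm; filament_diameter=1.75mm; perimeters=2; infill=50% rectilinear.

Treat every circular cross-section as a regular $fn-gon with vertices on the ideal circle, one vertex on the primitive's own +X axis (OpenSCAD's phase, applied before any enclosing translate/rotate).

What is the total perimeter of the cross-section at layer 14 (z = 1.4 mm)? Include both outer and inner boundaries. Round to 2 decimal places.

71.00 mm

At z = 1.4 mm: the 27×8.5 cube contributes its full rectangle (perimeter 71.00 mm); the cylinder at (1, 1) does not reach this height (z outside [1.5, 17.5]); Combining (union): only the 27×8.5 cube is present, so the union is just that shape — boundary = 71.00 mm. Overall, the cross-section is a single solid region. Total boundary length (outer) = 71.00 mm.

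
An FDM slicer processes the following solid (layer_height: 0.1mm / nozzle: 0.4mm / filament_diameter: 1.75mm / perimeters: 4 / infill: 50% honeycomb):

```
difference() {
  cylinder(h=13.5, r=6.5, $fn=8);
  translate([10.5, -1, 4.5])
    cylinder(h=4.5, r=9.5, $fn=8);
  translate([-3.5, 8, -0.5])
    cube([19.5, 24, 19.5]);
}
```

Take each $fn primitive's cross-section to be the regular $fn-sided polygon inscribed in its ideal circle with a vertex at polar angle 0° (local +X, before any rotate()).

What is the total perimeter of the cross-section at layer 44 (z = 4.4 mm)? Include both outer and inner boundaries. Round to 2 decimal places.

39.80 mm

At z = 4.4 mm: the r=6.5 cylinder contributes a regular 8-gon of circumradius 6.5 (perimeter = 2·8·6.500·sin(180°/8) = 39.80 mm); the cylinder at (10.5, -1) is not intersected at this z (z outside [4.5, 9]); the cube at (-3.5, 8) is present — its section is the full 19.5×24 rectangle (perimeter 87.00 mm); Taking the first minus the rest: starting from the r=6.5 cylinder, the 19.5×24 cube at (-3.5, 8) misses the remaining region (no effect) — boundary = 39.80 mm. Overall, the cross-section is a single solid region. Total boundary length (outer) = 39.80 mm.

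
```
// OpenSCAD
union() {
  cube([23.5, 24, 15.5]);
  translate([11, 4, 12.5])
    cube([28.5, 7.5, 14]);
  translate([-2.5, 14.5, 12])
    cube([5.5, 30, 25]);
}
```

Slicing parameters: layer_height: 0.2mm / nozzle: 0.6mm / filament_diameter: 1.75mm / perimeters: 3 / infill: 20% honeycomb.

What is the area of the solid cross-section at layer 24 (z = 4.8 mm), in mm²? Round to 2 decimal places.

At z = 4.8 mm: the 23.5×24 cube contributes its full rectangle (area 564.00 mm²); the cube at (11, 4) is absent (z outside [12.5, 26.5]); the cube at (-2.5, 14.5) does not reach this height (z outside [12, 37]); Taking the union: only the 23.5×24 cube is present, so the union is just that shape — area = 564.00 mm². Overall, the cross-section is a single solid region. Net area = 564.00 mm².

564.00 mm²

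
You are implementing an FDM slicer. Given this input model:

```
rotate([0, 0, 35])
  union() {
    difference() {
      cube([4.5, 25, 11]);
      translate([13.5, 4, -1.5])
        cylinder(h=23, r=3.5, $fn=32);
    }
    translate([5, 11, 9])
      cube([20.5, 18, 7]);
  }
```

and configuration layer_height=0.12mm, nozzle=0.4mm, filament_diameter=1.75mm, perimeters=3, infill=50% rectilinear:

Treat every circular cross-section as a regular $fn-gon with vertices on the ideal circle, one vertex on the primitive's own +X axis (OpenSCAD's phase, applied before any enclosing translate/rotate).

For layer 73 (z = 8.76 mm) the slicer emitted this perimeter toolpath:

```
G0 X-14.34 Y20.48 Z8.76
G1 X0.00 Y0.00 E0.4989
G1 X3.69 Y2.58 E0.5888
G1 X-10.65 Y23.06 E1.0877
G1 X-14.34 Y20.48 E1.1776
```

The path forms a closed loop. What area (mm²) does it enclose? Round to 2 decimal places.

112.57 mm²

Apply the shoelace formula to the sequence of (X, Y) vertices; enclosed area = 112.57 mm².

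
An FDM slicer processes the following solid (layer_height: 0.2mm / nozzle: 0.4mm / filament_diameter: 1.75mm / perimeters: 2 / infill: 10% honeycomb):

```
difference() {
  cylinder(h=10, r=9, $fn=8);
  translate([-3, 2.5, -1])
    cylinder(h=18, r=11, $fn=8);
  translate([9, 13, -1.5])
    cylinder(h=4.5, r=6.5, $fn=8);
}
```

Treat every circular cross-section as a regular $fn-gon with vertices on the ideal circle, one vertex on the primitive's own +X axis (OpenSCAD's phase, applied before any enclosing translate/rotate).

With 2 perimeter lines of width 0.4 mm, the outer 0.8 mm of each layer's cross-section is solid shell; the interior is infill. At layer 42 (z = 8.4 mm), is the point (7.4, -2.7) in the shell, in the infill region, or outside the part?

At z = 8.4 mm: the cylinder: section is a regular 8-gon, circumradius r=9; the r=11 cylinder at (-3, 2.5) contributes a regular 8-gon of circumradius 11; the cylinder at (9, 13) does not reach this height (z outside [-1.5, 3]); After the difference (first − rest): starting from the r=9 cylinder, the r=11 cylinder at (-3, 2.5) partially overlaps it — only the 203.21 mm² overlap (of its 342.24 mm²) is removed, clipping the outline — 1 connected region. Overall, the cross-section is a single solid region. The nearest boundary edge runs (9.00, 0.00)→(6.36, -6.36); distance from the point to it = 0.44 mm. The point is inside the cross-section, 0.44 mm from the nearest boundary — within the 0.8 mm shell band (2 × 0.4).

shell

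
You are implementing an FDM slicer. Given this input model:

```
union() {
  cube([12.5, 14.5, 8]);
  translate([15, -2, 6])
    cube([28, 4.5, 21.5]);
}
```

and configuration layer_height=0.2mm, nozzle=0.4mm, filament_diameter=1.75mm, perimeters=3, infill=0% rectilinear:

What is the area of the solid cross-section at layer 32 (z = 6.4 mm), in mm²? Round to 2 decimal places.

307.25 mm²

At z = 6.4 mm: the cube (footprint 12.5×14.5) is included at this height (area 181.25 mm²); the cube at (15, -2) (footprint 28×4.5) is included at this height (area 126.00 mm²); Combining (union): the 2 present regions are separate (no shared area or edge), so areas and boundary lengths simply add and each stays a separate island — area = 307.25 mm². Overall, the cross-section has 2 separate islands. Net area = 307.25 mm².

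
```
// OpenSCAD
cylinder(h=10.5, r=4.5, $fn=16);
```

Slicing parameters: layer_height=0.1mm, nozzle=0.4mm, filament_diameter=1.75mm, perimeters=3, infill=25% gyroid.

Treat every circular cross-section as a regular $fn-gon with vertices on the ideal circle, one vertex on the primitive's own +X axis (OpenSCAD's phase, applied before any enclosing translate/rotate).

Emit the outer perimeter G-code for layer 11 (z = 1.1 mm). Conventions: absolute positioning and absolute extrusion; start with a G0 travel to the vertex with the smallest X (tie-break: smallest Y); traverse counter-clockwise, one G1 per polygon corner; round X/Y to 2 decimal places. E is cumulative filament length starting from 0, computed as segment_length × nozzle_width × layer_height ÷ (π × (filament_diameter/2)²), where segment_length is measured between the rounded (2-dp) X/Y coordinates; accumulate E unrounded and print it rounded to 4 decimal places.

At z = 1.1 mm: the r=4.5 cylinder gives a regular 16-gon of circumradius 4.5 (constant along its height). The outline is a single polygon with 16 vertices. Extrusion per mm of travel: 0.4 × 0.1 / (π × 0.875²) = 0.016630. Accumulating E over each segment gives final E = 0.4672.

G0 X-4.50 Y0.00 Z1.10
G1 X-4.16 Y-1.72 E0.0292
G1 X-3.18 Y-3.18 E0.0584
G1 X-1.72 Y-4.16 E0.0876
G1 X0.00 Y-4.50 E0.1168
G1 X1.72 Y-4.16 E0.1460
G1 X3.18 Y-3.18 E0.1752
G1 X4.16 Y-1.72 E0.2044
G1 X4.50 Y0.00 E0.2336
G1 X4.16 Y1.72 E0.2628
G1 X3.18 Y3.18 E0.2920
G1 X1.72 Y4.16 E0.3212
G1 X0.00 Y4.50 E0.3504
G1 X-1.72 Y4.16 E0.3796
G1 X-3.18 Y3.18 E0.4088
G1 X-4.16 Y1.72 E0.4380
G1 X-4.50 Y0.00 E0.4672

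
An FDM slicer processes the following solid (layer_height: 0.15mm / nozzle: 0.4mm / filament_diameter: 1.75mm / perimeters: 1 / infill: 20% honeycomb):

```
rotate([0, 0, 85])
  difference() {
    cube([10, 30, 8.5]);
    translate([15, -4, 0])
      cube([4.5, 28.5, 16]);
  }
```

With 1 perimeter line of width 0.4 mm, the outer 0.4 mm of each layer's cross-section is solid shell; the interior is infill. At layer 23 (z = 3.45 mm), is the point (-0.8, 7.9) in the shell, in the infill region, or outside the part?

infill

At z = 3.45 mm: the 10×30 cube contributes its full rectangle; the cube at (15, -4) (footprint 4.5×28.5) is included at this height; Taking the first minus the rest: starting from the 10×30 cube, the 4.5×28.5 cube at (15, -4) misses the remaining region (no effect) — 1 connected region; (rotated 85° about Z; rotation is an isometry so areas/perimeters/island counts are preserved). Overall, the cross-section is a single solid region. Undo the 85° rotation: the query point maps to (7.800, 1.485) in the un-rotated model frame. The nearest boundary edge runs (10.00, 0.00)→(0.00, 0.00); distance from the point to it = 1.49 mm. The point is inside the cross-section and 1.49 mm from the nearest boundary — more than the 0.4 mm shell width (1 × 0.4), so it's in the infill interior.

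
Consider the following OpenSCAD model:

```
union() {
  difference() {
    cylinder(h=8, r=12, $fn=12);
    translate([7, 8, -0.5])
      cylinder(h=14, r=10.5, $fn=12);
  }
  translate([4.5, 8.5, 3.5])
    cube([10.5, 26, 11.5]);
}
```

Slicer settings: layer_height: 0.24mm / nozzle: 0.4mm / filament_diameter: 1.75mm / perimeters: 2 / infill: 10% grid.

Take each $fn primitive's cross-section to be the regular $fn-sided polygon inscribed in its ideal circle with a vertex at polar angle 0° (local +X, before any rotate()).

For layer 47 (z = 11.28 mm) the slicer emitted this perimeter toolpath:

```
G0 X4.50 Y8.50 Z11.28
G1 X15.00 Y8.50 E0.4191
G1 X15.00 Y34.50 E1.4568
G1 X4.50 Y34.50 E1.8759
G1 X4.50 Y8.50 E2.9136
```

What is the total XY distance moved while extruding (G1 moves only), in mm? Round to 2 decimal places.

Sum the Euclidean lengths of each G1 segment: total = 73.00 mm.

73.00 mm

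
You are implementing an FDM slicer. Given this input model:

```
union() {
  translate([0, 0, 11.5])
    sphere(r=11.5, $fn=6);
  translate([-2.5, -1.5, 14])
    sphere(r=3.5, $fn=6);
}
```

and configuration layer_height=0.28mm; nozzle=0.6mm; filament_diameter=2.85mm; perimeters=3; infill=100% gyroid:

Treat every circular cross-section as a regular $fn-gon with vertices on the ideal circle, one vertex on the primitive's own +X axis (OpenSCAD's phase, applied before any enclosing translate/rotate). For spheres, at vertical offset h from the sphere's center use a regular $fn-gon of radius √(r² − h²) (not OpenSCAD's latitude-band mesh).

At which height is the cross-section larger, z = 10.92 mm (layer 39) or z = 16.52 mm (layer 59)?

layer 39 (z = 10.92 mm)

Layer 39 (z = 10.92): the r=11.5 sphere contributes a regular 6-gon of circumradius √(11.5²−0.58²) = 11.485 (area = (6/2)·11.485²·sin(360°/6) = 342.72 mm²); the r=3.5 sphere at (-2.5, -1.5) slices to a regular 6-gon of circumradius 1.662 (√(r²−h²) with h=3.08 from center) (area = (6/2)·1.662²·sin(360°/6) = 7.18 mm²); Merging all regions: the r=3.5 sphere at (-2.5, -1.5) lies entirely inside the r=11.5 sphere, so the union is just the r=11.5 sphere — area = 342.72 mm². So its area = 342.72 mm². Layer 59 (z = 16.52): the r=11.5 sphere contributes a regular 6-gon of circumradius √(11.5²−5.02²) = 10.346 (area = (6/2)·10.346²·sin(360°/6) = 278.12 mm²); the sphere at (-2.5, -1.5): section is a regular 6-gon, circumradius = √(r²−h²) = √(3.5²−2.52²) = 2.429 (area = (6/2)·2.429²·sin(360°/6) = 15.33 mm²); Combining (union): the r=3.5 sphere at (-2.5, -1.5) lies entirely inside the r=11.5 sphere, so the union is just the r=11.5 sphere — area = 278.12 mm². So its area = 278.12 mm². Layer 39 is larger (342.72 vs 278.12 mm²).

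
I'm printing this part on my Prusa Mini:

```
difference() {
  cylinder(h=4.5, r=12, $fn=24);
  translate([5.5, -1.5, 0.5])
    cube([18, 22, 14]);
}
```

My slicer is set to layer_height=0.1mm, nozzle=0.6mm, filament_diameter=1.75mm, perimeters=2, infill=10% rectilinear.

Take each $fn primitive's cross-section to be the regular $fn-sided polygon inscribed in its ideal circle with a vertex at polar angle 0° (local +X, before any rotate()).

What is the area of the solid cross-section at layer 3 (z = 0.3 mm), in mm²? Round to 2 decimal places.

447.24 mm²

At z = 0.3 mm: the r=12 cylinder gives a regular 24-gon of circumradius 12 (constant along its height) (area = (24/2)·12.000²·sin(360°/24) = 447.24 mm²); the cube at (5.5, -1.5) is not intersected at this z (z outside [0.5, 14.5]); Subtracting the remaining from the first: none of the subtracted shapes is present at this height, so the r=12 cylinder is unchanged — area = 447.24 mm². Overall, the cross-section is a single solid region. Net area = 447.24 mm².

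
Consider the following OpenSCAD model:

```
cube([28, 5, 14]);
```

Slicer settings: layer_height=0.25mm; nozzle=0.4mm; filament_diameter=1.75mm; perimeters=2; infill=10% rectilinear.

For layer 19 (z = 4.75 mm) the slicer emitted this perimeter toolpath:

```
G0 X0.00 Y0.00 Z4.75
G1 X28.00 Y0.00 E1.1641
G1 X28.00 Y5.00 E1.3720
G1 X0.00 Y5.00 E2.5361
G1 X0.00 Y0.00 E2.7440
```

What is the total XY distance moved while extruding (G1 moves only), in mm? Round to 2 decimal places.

Sum the Euclidean lengths of each G1 segment: total = 66.00 mm.

66.00 mm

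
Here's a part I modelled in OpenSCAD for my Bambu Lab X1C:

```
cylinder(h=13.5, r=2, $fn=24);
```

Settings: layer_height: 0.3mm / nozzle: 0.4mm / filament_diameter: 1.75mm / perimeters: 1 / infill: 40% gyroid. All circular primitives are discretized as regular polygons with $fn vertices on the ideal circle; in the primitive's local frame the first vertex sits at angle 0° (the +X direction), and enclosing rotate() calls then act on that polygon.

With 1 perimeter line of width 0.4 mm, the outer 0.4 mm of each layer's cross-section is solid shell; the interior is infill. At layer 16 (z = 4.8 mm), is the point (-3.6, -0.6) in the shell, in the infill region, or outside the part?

outside

At z = 4.8 mm: the r=2 cylinder gives a regular 24-gon of circumradius 2 (constant along its height). Overall, the cross-section is a single solid region. The nearest boundary edge runs (-2.00, 0.00)→(-1.93, -0.52); distance from the point to it = 1.66 mm. The point is not inside any of the regions above, so it lies outside the cross-section (1.66 mm from the nearest boundary).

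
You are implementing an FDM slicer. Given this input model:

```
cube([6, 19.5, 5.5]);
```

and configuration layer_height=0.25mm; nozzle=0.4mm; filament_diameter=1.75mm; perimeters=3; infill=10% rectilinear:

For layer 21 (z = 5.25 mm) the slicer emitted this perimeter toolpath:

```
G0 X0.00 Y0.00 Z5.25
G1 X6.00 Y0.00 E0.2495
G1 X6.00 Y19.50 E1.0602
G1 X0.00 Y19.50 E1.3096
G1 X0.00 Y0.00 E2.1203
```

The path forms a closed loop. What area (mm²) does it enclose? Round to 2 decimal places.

117.00 mm²

Apply the shoelace formula to the sequence of (X, Y) vertices; enclosed area = 117.00 mm².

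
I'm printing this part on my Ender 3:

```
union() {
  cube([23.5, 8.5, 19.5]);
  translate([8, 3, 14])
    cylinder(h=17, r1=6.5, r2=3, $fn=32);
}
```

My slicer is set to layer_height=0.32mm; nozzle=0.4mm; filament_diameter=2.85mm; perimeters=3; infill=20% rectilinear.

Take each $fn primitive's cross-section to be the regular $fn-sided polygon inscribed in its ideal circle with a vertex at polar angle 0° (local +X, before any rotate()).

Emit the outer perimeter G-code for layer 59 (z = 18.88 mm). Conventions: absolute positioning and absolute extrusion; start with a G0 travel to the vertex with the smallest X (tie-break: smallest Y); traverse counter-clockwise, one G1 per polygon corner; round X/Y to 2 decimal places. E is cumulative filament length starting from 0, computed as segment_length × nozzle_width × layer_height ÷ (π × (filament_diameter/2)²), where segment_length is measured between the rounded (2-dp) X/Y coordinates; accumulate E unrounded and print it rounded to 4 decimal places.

G0 X0.00 Y0.00 Z18.88
G1 X3.40 Y0.00 E0.0682
G1 X3.43 Y-0.05 E0.0694
G1 X4.11 Y-0.89 E0.0911
G1 X4.95 Y-1.57 E0.1128
G1 X5.90 Y-2.08 E0.1344
G1 X6.93 Y-2.39 E0.1560
G1 X8.00 Y-2.50 E0.1776
G1 X9.07 Y-2.39 E0.1991
G1 X10.10 Y-2.08 E0.2207
G1 X11.05 Y-1.57 E0.2424
G1 X11.89 Y-0.89 E0.2640
G1 X12.57 Y-0.05 E0.2857
G1 X12.60 Y0.00 E0.2869
G1 X23.50 Y0.00 E0.5056
G1 X23.50 Y8.50 E0.6761
G1 X0.00 Y8.50 E1.1477
G1 X0.00 Y0.00 E1.3182

At z = 18.88 mm: the cube (footprint 23.5×8.5) is included at this height; the cone at (8, 3) contributes a regular 32-gon of circumradius 5.495 (interpolated between r1=6.5 and r2=3 at t=0.287); Taking the union: the regions partially overlap (shared area 78.27 mm²), so overlapping operands fuse into one piece — 1 connected region. The outline is a single polygon with 17 vertices. Extrusion per mm of travel: 0.4 × 0.32 / (π × 1.425²) = 0.020065. Accumulating E over each segment gives final E = 1.3182.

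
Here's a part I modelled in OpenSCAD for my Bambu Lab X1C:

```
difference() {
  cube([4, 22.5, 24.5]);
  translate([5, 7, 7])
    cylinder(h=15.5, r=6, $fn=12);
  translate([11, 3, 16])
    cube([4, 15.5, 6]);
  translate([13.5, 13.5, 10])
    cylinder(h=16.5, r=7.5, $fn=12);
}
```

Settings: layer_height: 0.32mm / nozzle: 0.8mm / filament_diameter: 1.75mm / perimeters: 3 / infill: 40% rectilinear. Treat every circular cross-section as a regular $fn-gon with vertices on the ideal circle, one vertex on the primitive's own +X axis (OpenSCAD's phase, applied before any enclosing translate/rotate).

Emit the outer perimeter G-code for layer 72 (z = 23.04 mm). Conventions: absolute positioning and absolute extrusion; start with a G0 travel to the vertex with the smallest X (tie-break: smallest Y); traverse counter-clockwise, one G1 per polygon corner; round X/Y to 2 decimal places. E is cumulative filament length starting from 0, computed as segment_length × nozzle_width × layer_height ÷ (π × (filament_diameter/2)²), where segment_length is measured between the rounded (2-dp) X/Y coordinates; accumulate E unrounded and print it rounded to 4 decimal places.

G0 X0.00 Y0.00 Z23.04
G1 X4.00 Y0.00 E0.4257
G1 X4.00 Y22.50 E2.8205
G1 X0.00 Y22.50 E3.2462
G1 X0.00 Y0.00 E5.6409

At z = 23.04 mm: the cube (footprint 4×22.5) is included at this height; the cylinder at (5, 7) does not reach this height (z outside [7, 22.5]); the cube at (11, 3) does not reach this height (z outside [16, 22]); the cylinder at (13.5, 13.5): section is a regular 12-gon, circumradius r=7.5; After the difference (first − rest): starting from the 4×22.5 cube, the r=7.5 cylinder at (13.5, 13.5) misses the remaining region (no effect) — 1 connected region. The outline is a single polygon with 4 vertices. Extrusion per mm of travel: 0.8 × 0.32 / (π × 0.875²) = 0.106432. Accumulating E over each segment gives final E = 5.6409.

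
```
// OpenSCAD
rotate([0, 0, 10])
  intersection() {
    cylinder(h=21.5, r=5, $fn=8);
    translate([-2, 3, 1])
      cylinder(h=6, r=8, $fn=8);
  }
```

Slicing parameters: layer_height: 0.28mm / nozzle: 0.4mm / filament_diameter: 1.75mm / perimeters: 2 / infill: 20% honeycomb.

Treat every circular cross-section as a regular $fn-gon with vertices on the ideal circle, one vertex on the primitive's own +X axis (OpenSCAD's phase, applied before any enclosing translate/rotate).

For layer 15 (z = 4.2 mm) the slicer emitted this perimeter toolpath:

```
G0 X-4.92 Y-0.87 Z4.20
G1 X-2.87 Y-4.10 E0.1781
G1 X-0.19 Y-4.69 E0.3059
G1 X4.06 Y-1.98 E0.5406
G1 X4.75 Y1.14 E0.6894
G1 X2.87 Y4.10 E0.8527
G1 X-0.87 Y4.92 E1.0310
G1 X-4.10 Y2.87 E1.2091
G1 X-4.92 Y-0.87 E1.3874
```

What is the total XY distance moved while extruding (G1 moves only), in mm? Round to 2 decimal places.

Sum the Euclidean lengths of each G1 segment: total = 29.80 mm.

29.80 mm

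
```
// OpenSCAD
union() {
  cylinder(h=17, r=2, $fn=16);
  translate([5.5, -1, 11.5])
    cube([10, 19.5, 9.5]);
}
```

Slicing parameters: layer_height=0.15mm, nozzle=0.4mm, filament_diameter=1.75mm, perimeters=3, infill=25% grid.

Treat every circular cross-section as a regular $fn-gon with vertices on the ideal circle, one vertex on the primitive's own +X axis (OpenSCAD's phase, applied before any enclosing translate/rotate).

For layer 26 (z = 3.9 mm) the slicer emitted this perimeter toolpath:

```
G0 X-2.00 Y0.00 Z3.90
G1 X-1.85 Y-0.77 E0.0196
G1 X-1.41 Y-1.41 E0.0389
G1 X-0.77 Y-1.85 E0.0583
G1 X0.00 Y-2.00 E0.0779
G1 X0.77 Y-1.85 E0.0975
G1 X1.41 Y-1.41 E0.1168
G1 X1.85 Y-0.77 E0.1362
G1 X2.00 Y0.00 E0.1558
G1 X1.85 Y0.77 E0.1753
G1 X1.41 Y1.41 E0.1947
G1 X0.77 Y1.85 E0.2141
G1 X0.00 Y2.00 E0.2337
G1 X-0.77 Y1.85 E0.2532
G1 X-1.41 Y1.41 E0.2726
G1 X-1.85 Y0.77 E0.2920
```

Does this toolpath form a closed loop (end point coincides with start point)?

Start point (G0): (-2.00, 0.00). End point (last G1): the path does not return to the start — open.

no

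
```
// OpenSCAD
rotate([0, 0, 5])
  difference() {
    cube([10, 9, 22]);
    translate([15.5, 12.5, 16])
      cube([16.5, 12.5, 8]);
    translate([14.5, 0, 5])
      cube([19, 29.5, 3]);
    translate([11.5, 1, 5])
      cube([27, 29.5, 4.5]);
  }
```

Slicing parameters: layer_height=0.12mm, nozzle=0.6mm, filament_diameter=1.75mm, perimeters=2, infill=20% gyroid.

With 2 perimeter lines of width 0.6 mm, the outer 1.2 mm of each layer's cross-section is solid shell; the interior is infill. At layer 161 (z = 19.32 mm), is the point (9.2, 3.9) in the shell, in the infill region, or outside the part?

shell

At z = 19.32 mm: the 10×9 cube contributes its full rectangle; the cube at (15.5, 12.5) (footprint 16.5×12.5) is included at this height; the cube at (14.5, 0) does not reach this height (z outside [5, 8]); the cube at (11.5, 1) does not reach this height (z outside [5, 9.5]); Taking the first minus the rest: starting from the 10×9 cube, the 16.5×12.5 cube at (15.5, 12.5) misses the remaining region (no effect) — 1 connected region; (whole slice rotated 5° about Z — lengths, areas and connectivity unchanged). Overall, the cross-section is a single solid region. Undo the 5° rotation: the query point maps to (9.505, 3.083) in the un-rotated model frame. The nearest boundary edge runs (10.00, 9.00)→(10.00, 0.00); distance from the point to it = 0.50 mm. The point is inside the cross-section, 0.50 mm from the nearest boundary — within the 1.2 mm shell band (2 × 0.6).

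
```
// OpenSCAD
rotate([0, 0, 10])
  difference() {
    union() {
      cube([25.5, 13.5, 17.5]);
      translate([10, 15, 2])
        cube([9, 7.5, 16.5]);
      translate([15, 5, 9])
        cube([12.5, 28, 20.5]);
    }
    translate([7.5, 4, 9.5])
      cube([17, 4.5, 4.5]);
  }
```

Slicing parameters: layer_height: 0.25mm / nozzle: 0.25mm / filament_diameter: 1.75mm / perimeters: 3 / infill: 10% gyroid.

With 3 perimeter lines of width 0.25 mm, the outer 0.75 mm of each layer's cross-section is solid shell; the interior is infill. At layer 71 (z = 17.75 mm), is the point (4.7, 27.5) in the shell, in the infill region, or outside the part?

At z = 17.75 mm: the cube is absent (z outside [0, 17.5]); the 9×7.5 cube at (10, 15) contributes its full rectangle; the 12.5×28 cube at (15, 5) contributes its full rectangle; Combining (union): the regions partially overlap (shared area 30.00 mm²), so overlapping operands fuse into one piece — 1 connected region; the cube at (7.5, 4) is absent (z outside [9.5, 14]); Taking the first minus the rest: none of the subtracted shapes is present at this height, so that combined region is unchanged — 1 connected region; (rotated 10° about Z; rotation is an isometry so areas/perimeters/island counts are preserved). Overall, the cross-section is a single solid region. Undo the 10° rotation: the query point maps to (9.404, 26.266) in the un-rotated model frame. The nearest boundary edge runs (10.00, 15.00)→(10.00, 22.50); distance from the point to it = 3.81 mm. The point is not inside any of the regions above, so it lies outside the cross-section (3.81 mm from the nearest boundary).

outside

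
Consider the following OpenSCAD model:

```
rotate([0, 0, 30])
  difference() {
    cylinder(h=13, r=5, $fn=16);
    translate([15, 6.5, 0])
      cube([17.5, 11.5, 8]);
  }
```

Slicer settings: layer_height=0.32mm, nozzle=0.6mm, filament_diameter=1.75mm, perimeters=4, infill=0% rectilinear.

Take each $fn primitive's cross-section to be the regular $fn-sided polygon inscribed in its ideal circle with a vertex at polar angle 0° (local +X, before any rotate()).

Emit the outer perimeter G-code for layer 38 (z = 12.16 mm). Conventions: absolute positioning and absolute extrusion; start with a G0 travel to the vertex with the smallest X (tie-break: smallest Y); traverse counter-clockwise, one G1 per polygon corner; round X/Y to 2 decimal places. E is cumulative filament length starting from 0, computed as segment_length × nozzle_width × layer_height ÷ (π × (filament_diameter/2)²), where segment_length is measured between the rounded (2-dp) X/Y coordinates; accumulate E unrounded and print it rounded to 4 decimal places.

G0 X-4.96 Y-0.65 Z12.16
G1 X-4.33 Y-2.50 E0.1560
G1 X-3.04 Y-3.97 E0.3121
G1 X-1.29 Y-4.83 E0.4678
G1 X0.65 Y-4.96 E0.6230
G1 X2.50 Y-4.33 E0.7790
G1 X3.97 Y-3.04 E0.9351
G1 X4.83 Y-1.29 E1.0907
G1 X4.96 Y0.65 E1.2460
G1 X4.33 Y2.50 E1.4020
G1 X3.04 Y3.97 E1.5581
G1 X1.29 Y4.83 E1.7137
G1 X-0.65 Y4.96 E1.8689
G1 X-2.50 Y4.33 E2.0249
G1 X-3.97 Y3.04 E2.1810
G1 X-4.83 Y1.29 E2.3367
G1 X-4.96 Y-0.65 E2.4919

At z = 12.16 mm: the cylinder: section is a regular 16-gon, circumradius r=5; the cube at (15, 6.5) is absent (z outside [0, 8]); Taking the first minus the rest: none of the subtracted shapes is present at this height, so the r=5 cylinder is unchanged — 1 connected region; (whole slice rotated 30° about Z — lengths, areas and connectivity unchanged). The outline is a single polygon with 16 vertices. Extrusion per mm of travel: 0.6 × 0.32 / (π × 0.875²) = 0.079824. Accumulating E over each segment gives final E = 2.4919.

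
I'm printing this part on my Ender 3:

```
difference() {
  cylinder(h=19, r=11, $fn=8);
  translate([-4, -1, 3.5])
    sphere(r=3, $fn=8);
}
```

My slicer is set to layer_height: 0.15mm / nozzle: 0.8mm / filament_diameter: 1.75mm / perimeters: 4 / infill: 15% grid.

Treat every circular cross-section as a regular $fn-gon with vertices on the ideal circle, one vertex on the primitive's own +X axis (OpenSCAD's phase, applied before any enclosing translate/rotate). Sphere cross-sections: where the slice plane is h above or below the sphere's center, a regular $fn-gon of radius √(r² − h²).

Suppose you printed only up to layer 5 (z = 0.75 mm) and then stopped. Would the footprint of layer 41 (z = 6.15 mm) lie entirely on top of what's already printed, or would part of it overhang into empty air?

Compare the two slices. At z = 0.75: the r=11 cylinder contributes a regular 8-gon of circumradius 11 (area = (8/2)·11.000²·sin(360°/8) = 342.24 mm²); the r=3 sphere at (-4, -1) contributes a regular 8-gon of circumradius √(3²−2.75²) = 1.199 (area = (8/2)·1.199²·sin(360°/8) = 4.07 mm²); Taking the first minus the rest: starting from the r=11 cylinder (342.24 mm²), the r=3 sphere at (-4, -1) lies wholly inside it (removes its full 4.07 mm² and its 7.34 mm outline becomes a hole wall) — area = 338.17 mm². At z = 6.15: the r=11 cylinder gives a regular 8-gon of circumradius 11 (constant along its height) (area = (8/2)·11.000²·sin(360°/8) = 342.24 mm²); the r=3 sphere at (-4, -1) contributes a regular 8-gon of circumradius √(3²−2.65²) = 1.406 (area = (8/2)·1.406²·sin(360°/8) = 5.59 mm²); Subtracting the remaining from the first: starting from the r=11 cylinder (342.24 mm²), the r=3 sphere at (-4, -1) lies wholly inside it (removes its full 5.59 mm² and its 8.61 mm outline becomes a hole wall) — area = 336.65 mm². Checking containment: the cross-section at z = 6.15 is a subset of the cross-section at z = 0.75.

entirely on top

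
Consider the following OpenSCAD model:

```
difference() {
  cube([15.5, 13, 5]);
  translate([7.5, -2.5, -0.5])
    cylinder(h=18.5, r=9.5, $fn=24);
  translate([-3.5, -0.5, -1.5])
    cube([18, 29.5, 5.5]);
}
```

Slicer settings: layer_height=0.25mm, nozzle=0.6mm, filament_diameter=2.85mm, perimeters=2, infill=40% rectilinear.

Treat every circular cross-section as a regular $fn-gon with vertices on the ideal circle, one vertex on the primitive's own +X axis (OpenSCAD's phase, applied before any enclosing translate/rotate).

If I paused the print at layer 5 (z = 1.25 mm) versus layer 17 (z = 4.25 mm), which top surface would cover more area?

layer 17 (z = 4.25 mm)

Layer 5 (z = 1.25): the cube (footprint 15.5×13) is included at this height (area 201.50 mm²); the r=9.5 cylinder at (7.5, -2.5) contributes a regular 24-gon of circumradius 9.5 (area = (24/2)·9.500²·sin(360°/24) = 280.30 mm²); the cube at (-3.5, -0.5) (footprint 18×29.5) is included at this height (area 531.00 mm²); After the difference (first − rest): starting from the 15.5×13 cube (201.50 mm²), the r=9.5 cylinder at (7.5, -2.5) partially overlaps it — only the 88.85 mm² overlap (of its 280.30 mm²) is removed, clipping the outline; the 18×29.5 cube at (-3.5, -0.5) partially overlaps it — only the 102.85 mm² overlap (of its 531.00 mm²) is removed, clipping the outline — area = 9.80 mm². So its area = 9.80 mm². Layer 17 (z = 4.25): the cube is present — its section is the full 15.5×13 rectangle (area 201.50 mm²); the r=9.5 cylinder at (7.5, -2.5) contributes a regular 24-gon of circumradius 9.5 (area = (24/2)·9.500²·sin(360°/24) = 280.30 mm²); the cube at (-3.5, -0.5) is not intersected at this z (z outside [-1.5, 4]); Subtracting the remaining from the first: starting from the 15.5×13 cube (201.50 mm²), the r=9.5 cylinder at (7.5, -2.5) partially overlaps it — only the 88.85 mm² overlap (of its 280.30 mm²) is removed, clipping the outline — area = 112.65 mm². So its area = 112.65 mm². Layer 17 is larger (112.65 vs 9.80 mm²).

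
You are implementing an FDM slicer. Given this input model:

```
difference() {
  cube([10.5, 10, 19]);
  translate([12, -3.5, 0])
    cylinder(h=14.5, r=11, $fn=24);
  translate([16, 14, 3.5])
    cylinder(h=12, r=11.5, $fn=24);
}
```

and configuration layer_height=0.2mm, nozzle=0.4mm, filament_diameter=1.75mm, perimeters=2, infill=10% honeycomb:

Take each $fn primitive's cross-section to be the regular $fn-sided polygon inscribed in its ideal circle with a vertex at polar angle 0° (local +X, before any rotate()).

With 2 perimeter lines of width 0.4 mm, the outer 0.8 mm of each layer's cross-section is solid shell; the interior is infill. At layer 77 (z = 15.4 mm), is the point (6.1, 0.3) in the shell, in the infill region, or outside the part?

shell

At z = 15.4 mm: the 10.5×10 cube contributes its full rectangle; the cylinder at (12, -3.5) does not reach this height (z outside [0, 14.5]); the cylinder at (16, 14): section is a regular 24-gon, circumradius r=11.5; Subtracting the remaining from the first: starting from the 10.5×10 cube, the r=11.5 cylinder at (16, 14) partially overlaps it — only the 19.53 mm² overlap (of its 410.75 mm²) is removed, clipping the outline — 1 connected region. Overall, the cross-section is a single solid region. The nearest boundary edge runs (10.50, 0.00)→(0.00, 0.00); distance from the point to it = 0.30 mm. The point is inside the cross-section, 0.30 mm from the nearest boundary — within the 0.8 mm shell band (2 × 0.4).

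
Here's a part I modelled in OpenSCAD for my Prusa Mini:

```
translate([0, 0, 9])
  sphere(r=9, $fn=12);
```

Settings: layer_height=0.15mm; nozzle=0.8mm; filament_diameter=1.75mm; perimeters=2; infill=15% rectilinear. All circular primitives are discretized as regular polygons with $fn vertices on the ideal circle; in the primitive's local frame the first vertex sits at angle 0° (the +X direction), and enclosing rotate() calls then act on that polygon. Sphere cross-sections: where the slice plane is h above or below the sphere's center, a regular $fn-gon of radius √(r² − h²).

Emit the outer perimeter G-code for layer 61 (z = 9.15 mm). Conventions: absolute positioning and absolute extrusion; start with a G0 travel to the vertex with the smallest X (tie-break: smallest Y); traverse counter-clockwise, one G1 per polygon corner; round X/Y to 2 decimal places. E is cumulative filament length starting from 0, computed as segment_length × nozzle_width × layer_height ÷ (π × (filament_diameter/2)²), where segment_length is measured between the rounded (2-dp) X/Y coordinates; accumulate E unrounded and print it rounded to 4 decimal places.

At z = 9.15 mm: the r=9 sphere contributes a regular 12-gon of circumradius √(9²−0.15²) = 8.999. The outline is a single polygon with 12 vertices. Extrusion per mm of travel: 0.8 × 0.15 / (π × 0.875²) = 0.049890. Accumulating E over each segment gives final E = 2.7884.

G0 X-9.00 Y0.00 Z9.15
G1 X-7.79 Y-4.50 E0.2325
G1 X-4.50 Y-7.79 E0.4646
G1 X0.00 Y-9.00 E0.6971
G1 X4.50 Y-7.79 E0.9296
G1 X7.79 Y-4.50 E1.1617
G1 X9.00 Y0.00 E1.3942
G1 X7.79 Y4.50 E1.6267
G1 X4.50 Y7.79 E1.8588
G1 X0.00 Y9.00 E2.0913
G1 X-4.50 Y7.79 E2.3237
G1 X-7.79 Y4.50 E2.5559
G1 X-9.00 Y0.00 E2.7884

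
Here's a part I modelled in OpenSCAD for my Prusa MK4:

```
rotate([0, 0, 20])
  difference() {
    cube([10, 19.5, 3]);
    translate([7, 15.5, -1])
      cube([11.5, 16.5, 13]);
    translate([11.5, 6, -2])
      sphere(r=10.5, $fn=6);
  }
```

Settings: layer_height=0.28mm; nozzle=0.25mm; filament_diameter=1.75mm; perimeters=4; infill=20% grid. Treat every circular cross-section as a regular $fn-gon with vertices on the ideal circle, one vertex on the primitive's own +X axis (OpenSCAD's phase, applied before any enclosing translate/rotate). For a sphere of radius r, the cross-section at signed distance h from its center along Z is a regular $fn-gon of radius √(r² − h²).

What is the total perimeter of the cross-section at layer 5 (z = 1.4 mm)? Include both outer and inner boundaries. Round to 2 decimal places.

59.76 mm

At z = 1.4 mm: the 10×19.5 cube contributes its full rectangle (perimeter 59.00 mm); the cube at (7, 15.5) (footprint 11.5×16.5) is included at this height (perimeter 56.00 mm); the sphere at (11.5, 6): section is a regular 6-gon, circumradius = √(r²−h²) = √(10.5²−3.4²) = 9.934 (perimeter = 2·6·9.934·sin(180°/6) = 59.61 mm); Taking the first minus the rest: starting from the 10×19.5 cube, the 11.5×16.5 cube at (7, 15.5) partially overlaps it — only the 12.00 mm² overlap (of its 189.75 mm²) is removed, clipping the outline; the r=10.5 sphere at (11.5, 6) partially overlaps it — only the 91.41 mm² overlap (of its 256.40 mm²) is removed, clipping the outline — boundary = 59.76 mm; (rotated 20° about Z; rotation is an isometry so areas/perimeters/island counts are preserved). Overall, the cross-section is a single solid region. Total boundary length (outer) = 59.76 mm.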